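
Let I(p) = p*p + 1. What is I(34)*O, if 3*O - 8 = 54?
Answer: 71734/3 ≈ 23911.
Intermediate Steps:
O = 62/3 (O = 8/3 + (⅓)*54 = 8/3 + 18 = 62/3 ≈ 20.667)
I(p) = 1 + p² (I(p) = p² + 1 = 1 + p²)
I(34)*O = (1 + 34²)*(62/3) = (1 + 1156)*(62/3) = 1157*(62/3) = 71734/3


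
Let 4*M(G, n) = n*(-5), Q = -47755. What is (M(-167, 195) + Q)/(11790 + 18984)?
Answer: -191995/123096 ≈ -1.5597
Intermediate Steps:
M(G, n) = -5*n/4 (M(G, n) = (n*(-5))/4 = (-5*n)/4 = -5*n/4)
(M(-167, 195) + Q)/(11790 + 18984) = (-5/4*195 - 47755)/(11790 + 18984) = (-975/4 - 47755)/30774 = -191995/4*1/30774 = -191995/123096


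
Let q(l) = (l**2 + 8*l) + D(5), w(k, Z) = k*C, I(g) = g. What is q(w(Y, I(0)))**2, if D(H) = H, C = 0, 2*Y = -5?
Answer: 25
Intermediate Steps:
Y = -5/2 (Y = (1/2)*(-5) = -5/2 ≈ -2.5000)
w(k, Z) = 0 (w(k, Z) = k*0 = 0)
q(l) = 5 + l**2 + 8*l (q(l) = (l**2 + 8*l) + 5 = 5 + l**2 + 8*l)
q(w(Y, I(0)))**2 = (5 + 0**2 + 8*0)**2 = (5 + 0 + 0)**2 = 5**2 = 25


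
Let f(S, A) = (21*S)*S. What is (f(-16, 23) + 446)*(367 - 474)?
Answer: -622954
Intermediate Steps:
f(S, A) = 21*S²
(f(-16, 23) + 446)*(367 - 474) = (21*(-16)² + 446)*(367 - 474) = (21*256 + 446)*(-107) = (5376 + 446)*(-107) = 5822*(-107) = -622954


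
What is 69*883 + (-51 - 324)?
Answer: 60552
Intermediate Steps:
69*883 + (-51 - 324) = 60927 - 375 = 60552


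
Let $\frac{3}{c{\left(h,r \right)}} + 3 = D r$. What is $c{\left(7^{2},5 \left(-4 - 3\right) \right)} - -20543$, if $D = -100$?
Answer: $\frac{71838874}{3497} \approx 20543.0$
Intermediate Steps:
$c{\left(h,r \right)} = \frac{3}{-3 - 100 r}$
$c{\left(7^{2},5 \left(-4 - 3\right) \right)} - -20543 = - \frac{3}{3 + 100 \cdot 5 \left(-4 - 3\right)} - -20543 = - \frac{3}{3 + 100 \cdot 5 \left(-7\right)} + 20543 = - \frac{3}{3 + 100 \left(-35\right)} + 20543 = - \frac{3}{3 - 3500} + 20543 = - \frac{3}{-3497} + 20543 = \left(-3\right) \left(- \frac{1}{3497}\right) + 20543 = \frac{3}{3497} + 20543 = \frac{71838874}{3497}$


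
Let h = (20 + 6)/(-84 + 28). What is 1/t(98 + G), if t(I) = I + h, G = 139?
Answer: 28/6623 ≈ 0.0042277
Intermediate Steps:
h = -13/28 (h = 26/(-56) = 26*(-1/56) = -13/28 ≈ -0.46429)
t(I) = -13/28 + I (t(I) = I - 13/28 = -13/28 + I)
1/t(98 + G) = 1/(-13/28 + (98 + 139)) = 1/(-13/28 + 237) = 1/(6623/28) = 28/6623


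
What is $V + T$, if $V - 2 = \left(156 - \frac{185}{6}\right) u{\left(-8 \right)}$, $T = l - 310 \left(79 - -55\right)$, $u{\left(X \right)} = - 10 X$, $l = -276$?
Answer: $- \frac{95402}{3} \approx -31801.0$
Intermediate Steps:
$T = -41816$ ($T = -276 - 310 \left(79 - -55\right) = -276 - 310 \left(79 + 55\right) = -276 - 41540 = -41816$)
$V = \frac{30046}{3}$ ($V = 2 + \left(156 - \frac{185}{6}\right) \left(\left(-10\right) \left(-8\right)\right) = 2 + \left(156 - \frac{185}{6}\right) 80 = 2 + \frac{751}{6} \cdot 80 = 2 + \frac{30040}{3} = \frac{30046}{3} \approx 10015.0$)
$V + T = \frac{30046}{3} - 41816 = - \frac{95402}{3}$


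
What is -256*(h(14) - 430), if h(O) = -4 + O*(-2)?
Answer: 118272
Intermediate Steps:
h(O) = -4 - 2*O
-256*(h(14) - 430) = -256*((-4 - 2*14) - 430) = -256*((-4 - 28) - 430) = -256*(-32 - 430) = -256*(-462) = 118272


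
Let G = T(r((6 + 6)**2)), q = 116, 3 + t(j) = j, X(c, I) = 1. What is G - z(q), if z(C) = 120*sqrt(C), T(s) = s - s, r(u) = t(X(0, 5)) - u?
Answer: -240*sqrt(29) ≈ -1292.4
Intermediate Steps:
t(j) = -3 + j
r(u) = -2 - u (r(u) = (-3 + 1) - u = -2 - u)
T(s) = 0
G = 0
G - z(q) = 0 - 120*sqrt(116) = 0 - 120*2*sqrt(29) = 0 - 240*sqrt(29) = -240*sqrt(29)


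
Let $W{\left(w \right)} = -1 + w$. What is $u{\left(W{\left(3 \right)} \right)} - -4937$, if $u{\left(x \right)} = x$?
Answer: $4939$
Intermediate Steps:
$u{\left(W{\left(3 \right)} \right)} - -4937 = \left(-1 + 3\right) - -4937 = 2 + 4937 = 4939$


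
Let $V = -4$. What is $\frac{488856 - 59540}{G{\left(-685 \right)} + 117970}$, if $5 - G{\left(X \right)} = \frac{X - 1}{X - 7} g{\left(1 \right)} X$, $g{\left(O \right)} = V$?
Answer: $\frac{74271668}{19939765} \approx 3.7248$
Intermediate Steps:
$g{\left(O \right)} = -4$
$G{\left(X \right)} = 5 + \frac{4 X \left(-1 + X\right)}{-7 + X}$ ($G{\left(X \right)} = 5 - \frac{X - 1}{X - 7} \left(-4\right) X = 5 - \frac{-1 + X}{-7 + X} \left(-4\right) X = 5 - - \frac{4 \left(-1 + X\right)}{-7 + X} X = 5 - - \frac{4 X \left(-1 + X\right)}{-7 + X} = 5 + \frac{4 X \left(-1 + X\right)}{-7 + X}$)
$\frac{488856 - 59540}{G{\left(-685 \right)} + 117970} = \frac{488856 - 59540}{\frac{-35 - 685 + 4 \left(-685\right)^{2}}{-7 - 685} + 117970} = \frac{429316}{\frac{-35 - 685 + 4 \cdot 469225}{-692} + 117970} = \frac{429316}{- \frac{-35 - 685 + 1876900}{692} + 117970} = \frac{429316}{\left(- \frac{1}{692}\right) 1876180 + 117970} = \frac{429316}{- \frac{469045}{173} + 117970} = \frac{429316}{\frac{19939765}{173}} = 429316 \cdot \frac{173}{19939765} = \frac{74271668}{19939765}$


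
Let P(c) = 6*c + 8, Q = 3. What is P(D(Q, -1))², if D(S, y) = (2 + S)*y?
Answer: 484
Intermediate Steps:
D(S, y) = y*(2 + S)
P(c) = 8 + 6*c
P(D(Q, -1))² = (8 + 6*(-(2 + 3)))² = (8 + 6*(-1*5))² = (8 + 6*(-5))² = (8 - 30)² = (-22)² = 484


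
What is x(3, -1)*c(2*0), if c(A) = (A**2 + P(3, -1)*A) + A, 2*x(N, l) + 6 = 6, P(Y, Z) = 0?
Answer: 0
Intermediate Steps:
x(N, l) = 0 (x(N, l) = -3 + (1/2)*6 = -3 + 3 = 0)
c(A) = A + A**2 (c(A) = (A**2 + 0*A) + A = (A**2 + 0) + A = A**2 + A = A + A**2)
x(3, -1)*c(2*0) = 0*((2*0)*(1 + 2*0)) = 0*(0*(1 + 0)) = 0*(0*1) = 0*0 = 0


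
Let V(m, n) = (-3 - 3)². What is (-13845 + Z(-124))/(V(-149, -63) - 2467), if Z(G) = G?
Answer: 13969/2431 ≈ 5.7462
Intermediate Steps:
V(m, n) = 36 (V(m, n) = (-6)² = 36)
(-13845 + Z(-124))/(V(-149, -63) - 2467) = (-13845 - 124)/(36 - 2467) = -13969/(-2431) = -13969*(-1/2431) = 13969/2431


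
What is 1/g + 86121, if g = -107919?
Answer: 9294092198/107919 ≈ 86121.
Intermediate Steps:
1/g + 86121 = 1/(-107919) + 86121 = -1/107919 + 86121 = 9294092198/107919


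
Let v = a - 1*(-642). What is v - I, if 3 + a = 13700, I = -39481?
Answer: 53820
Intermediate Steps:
a = 13697 (a = -3 + 13700 = 13697)
v = 14339 (v = 13697 - 1*(-642) = 13697 + 642 = 14339)
v - I = 14339 - 1*(-39481) = 14339 + 39481 = 53820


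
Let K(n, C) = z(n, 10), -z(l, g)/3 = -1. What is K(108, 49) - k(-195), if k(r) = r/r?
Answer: 2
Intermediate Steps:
z(l, g) = 3 (z(l, g) = -3*(-1) = 3)
K(n, C) = 3
k(r) = 1
K(108, 49) - k(-195) = 3 - 1*1 = 3 - 1 = 2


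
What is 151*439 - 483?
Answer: 65806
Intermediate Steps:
151*439 - 483 = 66289 - 483 = 65806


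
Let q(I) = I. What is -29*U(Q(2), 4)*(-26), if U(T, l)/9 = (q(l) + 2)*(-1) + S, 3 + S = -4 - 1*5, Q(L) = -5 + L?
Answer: -122148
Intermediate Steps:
S = -12 (S = -3 + (-4 - 1*5) = -3 + (-4 - 5) = -3 - 9 = -12)
U(T, l) = -126 - 9*l (U(T, l) = 9*((l + 2)*(-1) - 12) = 9*((2 + l)*(-1) - 12) = 9*((-2 - l) - 12) = 9*(-14 - l) = -126 - 9*l)
-29*U(Q(2), 4)*(-26) = -29*(-126 - 9*4)*(-26) = -29*(-126 - 36)*(-26) = -29*(-162)*(-26) = 4698*(-26) = -122148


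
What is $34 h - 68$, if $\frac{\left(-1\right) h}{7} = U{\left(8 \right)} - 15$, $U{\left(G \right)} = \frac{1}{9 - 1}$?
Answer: $\frac{13889}{4} \approx 3472.3$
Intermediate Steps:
$U{\left(G \right)} = \frac{1}{8}$
$h = \frac{833}{8}$ ($h = - 7 \left(\frac{1}{8} - 15\right) = \left(-7\right) \left(- \frac{119}{8}\right) = \frac{833}{8} \approx 104.13$)
$34 h - 68 = 34 \cdot \frac{833}{8} - 68 = \frac{14161}{4} - 68 = \frac{13889}{4}$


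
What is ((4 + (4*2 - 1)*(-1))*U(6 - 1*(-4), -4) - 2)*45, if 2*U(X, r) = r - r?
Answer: -90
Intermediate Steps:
U(X, r) = 0 (U(X, r) = (r - r)/2 = (½)*0 = 0)
((4 + (4*2 - 1)*(-1))*U(6 - 1*(-4), -4) - 2)*45 = ((4 + (4*2 - 1)*(-1))*0 - 2)*45 = ((4 + (8 - 1)*(-1))*0 - 2)*45 = ((4 + 7*(-1))*0 - 2)*45 = ((4 - 7)*0 - 2)*45 = (-3*0 - 2)*45 = (0 - 2)*45 = -2*45 = -90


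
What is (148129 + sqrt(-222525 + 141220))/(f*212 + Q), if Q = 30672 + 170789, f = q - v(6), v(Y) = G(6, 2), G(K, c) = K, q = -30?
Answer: 148129/193829 + I*sqrt(81305)/193829 ≈ 0.76423 + 0.0014711*I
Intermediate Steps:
v(Y) = 6
f = -36 (f = -30 - 1*6 = -30 - 6 = -36)
Q = 201461
(148129 + sqrt(-222525 + 141220))/(f*212 + Q) = (148129 + sqrt(-222525 + 141220))/(-36*212 + 201461) = (148129 + sqrt(-81305))/(-7632 + 201461) = (148129 + I*sqrt(81305))/193829 = (148129 + I*sqrt(81305))*(1/193829) = 148129/193829 + I*sqrt(81305)/193829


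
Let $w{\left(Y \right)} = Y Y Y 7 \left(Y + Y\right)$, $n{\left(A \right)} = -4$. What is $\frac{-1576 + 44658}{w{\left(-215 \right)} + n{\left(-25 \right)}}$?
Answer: $\frac{21541}{14957254373} \approx 1.4402 \cdot 10^{-6}$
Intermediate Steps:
$w{\left(Y \right)} = 14 Y^{4}$ ($w{\left(Y \right)} = Y Y^{2} \cdot 7 \cdot 2 Y = Y^{3} \cdot 7 \cdot 2 Y = 7 Y^{3} \cdot 2 Y = 14 Y^{4}$)
$\frac{-1576 + 44658}{w{\left(-215 \right)} + n{\left(-25 \right)}} = \frac{-1576 + 44658}{14 \left(-215\right)^{4} - 4} = \frac{43082}{14 \cdot 2136750625 - 4} = \frac{43082}{29914508750 - 4} = \frac{43082}{29914508746} = 43082 \cdot \frac{1}{29914508746} = \frac{21541}{14957254373}$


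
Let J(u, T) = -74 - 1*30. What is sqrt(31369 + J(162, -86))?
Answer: 13*sqrt(185) ≈ 176.82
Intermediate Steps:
J(u, T) = -104 (J(u, T) = -74 - 30 = -104)
sqrt(31369 + J(162, -86)) = sqrt(31369 - 104) = sqrt(31265) = 13*sqrt(185)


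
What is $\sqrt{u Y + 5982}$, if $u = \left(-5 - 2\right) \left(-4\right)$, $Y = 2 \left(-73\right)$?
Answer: $\sqrt{1894} \approx 43.52$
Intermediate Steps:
$Y = -146$
$u = 28$ ($u = \left(-7\right) \left(-4\right) = 28$)
$\sqrt{u Y + 5982} = \sqrt{28 \left(-146\right) + 5982} = \sqrt{-4088 + 5982} = \sqrt{1894}$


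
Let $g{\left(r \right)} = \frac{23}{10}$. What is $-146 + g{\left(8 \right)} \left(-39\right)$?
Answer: $- \frac{2357}{10} \approx -235.7$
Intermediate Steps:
$g{\left(r \right)} = \frac{23}{10}$ ($g{\left(r \right)} = 23 \cdot \frac{1}{10} = \frac{23}{10}$)
$-146 + g{\left(8 \right)} \left(-39\right) = -146 + \frac{23}{10} \left(-39\right) = -146 - \frac{897}{10} = - \frac{2357}{10}$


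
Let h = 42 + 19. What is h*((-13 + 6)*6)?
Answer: -2562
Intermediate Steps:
h = 61
h*((-13 + 6)*6) = 61*((-13 + 6)*6) = 61*(-7*6) = 61*(-42) = -2562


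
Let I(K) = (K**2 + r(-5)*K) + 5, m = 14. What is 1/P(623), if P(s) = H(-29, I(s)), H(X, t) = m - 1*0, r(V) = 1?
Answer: 1/14 ≈ 0.071429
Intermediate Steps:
I(K) = 5 + K + K**2 (I(K) = (K**2 + 1*K) + 5 = (K**2 + K) + 5 = (K + K**2) + 5 = 5 + K + K**2)
H(X, t) = 14 (H(X, t) = 14 - 1*0 = 14 + 0 = 14)
P(s) = 14
1/P(623) = 1/14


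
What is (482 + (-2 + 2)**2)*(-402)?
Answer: -193764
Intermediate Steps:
(482 + (-2 + 2)**2)*(-402) = (482 + 0**2)*(-402) = (482 + 0)*(-402) = 482*(-402) = -193764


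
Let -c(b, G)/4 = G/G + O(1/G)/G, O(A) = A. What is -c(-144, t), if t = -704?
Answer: 495617/123904 ≈ 4.0000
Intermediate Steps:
c(b, G) = -4 - 4/G**2 (c(b, G) = -4*(G/G + 1/(G*G)) = -4*(1 + G**(-2)) = -4 - 4/G**2)
-c(-144, t) = -(-4 - 4/(-704)**2) = -(-4 - 4*1/495616) = -(-4 - 1/123904) = -1*(-495617/123904) = 495617/123904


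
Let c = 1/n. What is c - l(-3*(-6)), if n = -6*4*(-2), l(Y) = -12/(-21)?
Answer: -185/336 ≈ -0.55060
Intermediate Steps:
l(Y) = 4/7 (l(Y) = -12*(-1/21) = 4/7)
n = 48 (n = -24*(-2) = 48)
c = 1/48 ≈ 0.020833
c - l(-3*(-6)) = 1/48 - 1*4/7 = 1/48 - 4/7 = -185/336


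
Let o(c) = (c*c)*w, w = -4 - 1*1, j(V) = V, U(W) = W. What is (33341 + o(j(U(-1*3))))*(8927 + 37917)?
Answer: 1559717824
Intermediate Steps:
w = -5 (w = -4 - 1 = -5)
o(c) = -5*c**2 (o(c) = (c*c)*(-5) = c**2*(-5) = -5*c**2)
(33341 + o(j(U(-1*3))))*(8927 + 37917) = (33341 - 5*(-1*3)**2)*(8927 + 37917) = (33341 - 5*(-3)**2)*46844 = (33341 - 5*9)*46844 = (33341 - 45)*46844 = 33296*46844 = 1559717824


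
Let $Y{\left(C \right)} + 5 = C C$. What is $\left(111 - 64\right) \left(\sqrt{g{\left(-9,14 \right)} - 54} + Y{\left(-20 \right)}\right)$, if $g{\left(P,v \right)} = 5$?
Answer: $18565 + 329 i \approx 18565.0 + 329.0 i$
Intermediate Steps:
$Y{\left(C \right)} = -5 + C^{2}$ ($Y{\left(C \right)} = -5 + C C = -5 + C^{2}$)
$\left(111 - 64\right) \left(\sqrt{g{\left(-9,14 \right)} - 54} + Y{\left(-20 \right)}\right) = \left(111 - 64\right) \left(\sqrt{5 - 54} - \left(5 - \left(-20\right)^{2}\right)\right) = 47 \left(\sqrt{-49} + \left(-5 + 400\right)\right) = 47 \left(7 i + 395\right) = 47 \left(395 + 7 i\right) = 18565 + 329 i$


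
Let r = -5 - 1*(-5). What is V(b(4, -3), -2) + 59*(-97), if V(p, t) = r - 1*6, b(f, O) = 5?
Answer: -5729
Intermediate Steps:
r = 0 (r = -5 + 5 = 0)
V(p, t) = -6 (V(p, t) = 0 - 1*6 = 0 - 6 = -6)
V(b(4, -3), -2) + 59*(-97) = -6 + 59*(-97) = -6 - 5723 = -5729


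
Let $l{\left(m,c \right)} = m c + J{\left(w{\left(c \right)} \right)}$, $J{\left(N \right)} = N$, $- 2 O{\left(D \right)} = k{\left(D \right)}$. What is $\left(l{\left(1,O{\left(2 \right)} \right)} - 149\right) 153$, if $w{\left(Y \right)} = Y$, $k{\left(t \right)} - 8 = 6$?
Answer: $-24939$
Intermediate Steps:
$k{\left(t \right)} = 14$ ($k{\left(t \right)} = 8 + 6 = 14$)
$O{\left(D \right)} = -7$ ($O{\left(D \right)} = \left(- \frac{1}{2}\right) 14 = -7$)
$l{\left(m,c \right)} = c + c m$ ($l{\left(m,c \right)} = m c + c = c m + c = c + c m$)
$\left(l{\left(1,O{\left(2 \right)} \right)} - 149\right) 153 = \left(- 7 \left(1 + 1\right) - 149\right) 153 = \left(\left(-7\right) 2 - 149\right) 153 = \left(-14 - 149\right) 153 = \left(-163\right) 153 = -24939$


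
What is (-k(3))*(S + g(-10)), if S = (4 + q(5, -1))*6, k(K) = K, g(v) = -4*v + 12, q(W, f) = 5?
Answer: -318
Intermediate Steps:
g(v) = 12 - 4*v
S = 54 (S = (4 + 5)*6 = 9*6 = 54)
(-k(3))*(S + g(-10)) = (-1*3)*(54 + (12 - 4*(-10))) = -3*(54 + (12 + 40)) = -3*(54 + 52) = -3*106 = -318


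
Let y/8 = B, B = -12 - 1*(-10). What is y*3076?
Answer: -49216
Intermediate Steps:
B = -2 (B = -12 + 10 = -2)
y = -16 (y = 8*(-2) = -16)
y*3076 = -16*3076 = -49216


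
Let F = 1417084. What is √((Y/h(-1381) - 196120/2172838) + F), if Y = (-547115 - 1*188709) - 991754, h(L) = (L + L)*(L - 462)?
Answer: √10834982018492235999360664789069/2765135169677 ≈ 1190.4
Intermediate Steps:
h(L) = 2*L*(-462 + L) (h(L) = (2*L)*(-462 + L) = 2*L*(-462 + L))
Y = -1727578 (Y = (-547115 - 188709) - 991754 = -735824 - 991754 = -1727578)
√((Y/h(-1381) - 196120/2172838) + F) = √((-1727578*(-1/(2762*(-462 - 1381))) - 196120/2172838) + 1417084) = √((-1727578/(2*(-1381)*(-1843)) - 196120*1/2172838) + 1417084) = √((-1727578/5090366 - 98060/1086419) + 1417084) = √((-1727578*1/5090366 - 98060/1086419) + 1417084) = √((-863789/2545183 - 98060/1086419) + 1417084) = √(-1188017426571/2765135169677 + 1417084) = √(3918427618769135297/2765135169677) = √10834982018492235999360664789069/2765135169677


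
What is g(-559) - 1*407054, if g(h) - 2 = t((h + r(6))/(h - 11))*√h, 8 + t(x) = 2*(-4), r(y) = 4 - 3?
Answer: -407052 - 16*I*√559 ≈ -4.0705e+5 - 378.29*I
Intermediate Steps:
r(y) = 1
t(x) = -16 (t(x) = -8 + 2*(-4) = -8 - 8 = -16)
g(h) = 2 - 16*√h
g(-559) - 1*407054 = (2 - 16*I*√559) - 1*407054 = (2 - 16*I*√559) - 407054 = -407052 - 16*I*√559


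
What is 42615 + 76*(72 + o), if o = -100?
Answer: 40487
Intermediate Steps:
42615 + 76*(72 + o) = 42615 + 76*(72 - 100) = 42615 + 76*(-28) = 42615 - 2128 = 40487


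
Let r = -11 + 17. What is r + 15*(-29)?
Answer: -429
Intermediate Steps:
r = 6
r + 15*(-29) = 6 + 15*(-29) = 6 - 435 = -429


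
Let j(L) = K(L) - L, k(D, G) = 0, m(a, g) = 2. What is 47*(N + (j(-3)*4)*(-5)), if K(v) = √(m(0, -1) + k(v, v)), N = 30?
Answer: -1410 - 940*√2 ≈ -2739.4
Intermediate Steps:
K(v) = √2 (K(v) = √(2 + 0) = √2)
j(L) = √2 - L
47*(N + (j(-3)*4)*(-5)) = 47*(30 + ((√2 - 1*(-3))*4)*(-5)) = 47*(30 + ((√2 + 3)*4)*(-5)) = 47*(30 + ((3 + √2)*4)*(-5)) = 47*(30 + (12 + 4*√2)*(-5)) = 47*(30 + (-60 - 20*√2)) = 47*(-30 - 20*√2) = -1410 - 940*√2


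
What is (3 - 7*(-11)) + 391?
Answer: 471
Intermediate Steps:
(3 - 7*(-11)) + 391 = (3 + 77) + 391 = 80 + 391 = 471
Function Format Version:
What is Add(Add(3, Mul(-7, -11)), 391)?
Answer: 471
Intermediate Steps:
Add(Add(3, Mul(-7, -11)), 391) = Add(Add(3, 77), 391) = Add(80, 391) = 471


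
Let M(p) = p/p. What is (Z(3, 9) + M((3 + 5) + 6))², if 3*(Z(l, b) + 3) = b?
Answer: 1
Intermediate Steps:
Z(l, b) = -3 + b/3
M(p) = 1
(Z(3, 9) + M((3 + 5) + 6))² = ((-3 + (⅓)*9) + 1)² = ((-3 + 3) + 1)² = (0 + 1)² = 1² = 1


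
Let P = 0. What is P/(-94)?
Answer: 0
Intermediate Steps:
P/(-94) = 0/(-94) = -1/94*0 = 0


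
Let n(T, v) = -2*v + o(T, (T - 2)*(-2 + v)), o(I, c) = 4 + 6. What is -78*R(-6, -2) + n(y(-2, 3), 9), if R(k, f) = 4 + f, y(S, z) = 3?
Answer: -164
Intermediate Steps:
o(I, c) = 10
n(T, v) = 10 - 2*v (n(T, v) = -2*v + 10 = 10 - 2*v)
-78*R(-6, -2) + n(y(-2, 3), 9) = -78*(4 - 2) + (10 - 2*9) = -78*2 + (10 - 18) = -156 - 8 = -164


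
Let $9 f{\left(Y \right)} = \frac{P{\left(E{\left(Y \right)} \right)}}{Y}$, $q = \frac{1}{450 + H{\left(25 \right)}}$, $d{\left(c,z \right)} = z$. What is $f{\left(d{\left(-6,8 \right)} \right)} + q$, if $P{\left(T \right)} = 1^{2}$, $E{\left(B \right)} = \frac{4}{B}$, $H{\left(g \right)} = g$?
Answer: $\frac{547}{34200} \approx 0.015994$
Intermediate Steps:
$P{\left(T \right)} = 1$
$q = \frac{1}{475}$ ($q = \frac{1}{450 + 25} = \frac{1}{475} \approx 0.0021053$)
$f{\left(Y \right)} = \frac{1}{9 Y}$ ($f{\left(Y \right)} = \frac{1 \frac{1}{Y}}{9} = \frac{1}{9 Y}$)
$f{\left(d{\left(-6,8 \right)} \right)} + q = \frac{1}{9 \cdot 8} + \frac{1}{475} = \frac{1}{9} \cdot \frac{1}{8} + \frac{1}{475} = \frac{1}{72} + \frac{1}{475} = \frac{547}{34200}$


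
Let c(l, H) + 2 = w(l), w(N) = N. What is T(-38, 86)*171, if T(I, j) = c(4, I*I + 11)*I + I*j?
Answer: -571824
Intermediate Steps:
c(l, H) = -2 + l
T(I, j) = 2*I + I*j (T(I, j) = (-2 + 4)*I + I*j = 2*I + I*j)
T(-38, 86)*171 = -38*(2 + 86)*171 = -38*88*171 = -3344*171 = -571824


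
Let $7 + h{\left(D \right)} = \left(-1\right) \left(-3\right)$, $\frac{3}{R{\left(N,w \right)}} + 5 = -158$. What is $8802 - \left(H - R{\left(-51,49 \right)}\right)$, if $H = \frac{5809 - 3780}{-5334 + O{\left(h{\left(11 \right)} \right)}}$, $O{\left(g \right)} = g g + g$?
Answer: $\frac{7635926533}{867486} \approx 8802.4$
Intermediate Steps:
$R{\left(N,w \right)} = - \frac{3}{163}$ ($R{\left(N,w \right)} = \frac{3}{-5 - 158} = \frac{3}{-163} = 3 \left(- \frac{1}{163}\right) = - \frac{3}{163}$)
$h{\left(D \right)} = -4$ ($h{\left(D \right)} = -7 - -3 = -7 + 3 = -4$)
$O{\left(g \right)} = g + g^{2}$ ($O{\left(g \right)} = g^{2} + g = g + g^{2}$)
$H = - \frac{2029}{5322}$ ($H = \frac{5809 - 3780}{-5334 - 4 \left(1 - 4\right)} = \frac{2029}{-5334 - -12} = \frac{2029}{-5334 + 12} = \frac{2029}{-5322} = 2029 \left(- \frac{1}{5322}\right) = - \frac{2029}{5322} \approx -0.38125$)
$8802 - \left(H - R{\left(-51,49 \right)}\right) = 8802 - \left(- \frac{2029}{5322} - - \frac{3}{163}\right) = 8802 - \left(- \frac{2029}{5322} + \frac{3}{163}\right) = 8802 - - \frac{314761}{867486} = 8802 + \frac{314761}{867486} = \frac{7635926533}{867486}$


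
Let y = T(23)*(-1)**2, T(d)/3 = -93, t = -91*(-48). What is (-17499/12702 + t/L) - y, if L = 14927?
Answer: 17564481043/63200918 ≈ 277.92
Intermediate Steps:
t = 4368
T(d) = -279 (T(d) = 3*(-93) = -279)
y = -279 (y = -279*(-1)**2 = -279*1 = -279)
(-17499/12702 + t/L) - y = (-17499/12702 + 4368/14927) - 1*(-279) = (-17499*1/12702 + 4368*(1/14927)) + 279 = (-5833/4234 + 4368/14927) + 279 = -68575079/63200918 + 279 = 17564481043/63200918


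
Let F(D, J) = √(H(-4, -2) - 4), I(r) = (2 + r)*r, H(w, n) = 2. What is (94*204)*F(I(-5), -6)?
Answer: 19176*I*√2 ≈ 27119.0*I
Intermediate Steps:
I(r) = r*(2 + r)
F(D, J) = I*√2 (F(D, J) = √(2 - 4) = √(-2) = I*√2)
(94*204)*F(I(-5), -6) = (94*204)*(I*√2) = 19176*(I*√2) = 19176*I*√2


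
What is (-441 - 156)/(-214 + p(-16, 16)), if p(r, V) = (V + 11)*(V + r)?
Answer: 597/214 ≈ 2.7897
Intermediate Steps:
p(r, V) = (11 + V)*(V + r)
(-441 - 156)/(-214 + p(-16, 16)) = (-441 - 156)/(-214 + (16² + 11*16 + 11*(-16) + 16*(-16))) = -597/(-214 + (256 + 176 - 176 - 256)) = -597/(-214 + 0) = -597/(-214) = -597*(-1/214) = 597/214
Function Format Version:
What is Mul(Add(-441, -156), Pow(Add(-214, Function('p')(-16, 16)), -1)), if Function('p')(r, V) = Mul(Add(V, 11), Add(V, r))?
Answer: Rational(597, 214) ≈ 2.7897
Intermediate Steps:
Function('p')(r, V) = Mul(Add(11, V), Add(V, r))
Mul(Add(-441, -156), Pow(Add(-214, Function('p')(-16, 16)), -1)) = Mul(Add(-441, -156), Pow(Add(-214, Add(Pow(16, 2), Mul(11, 16), Mul(11, -16), Mul(16, -16))), -1)) = Mul(-597, Pow(Add(-214, Add(256, 176, -176, -256)), -1)) = Mul(-597, Pow(Add(-214, 0), -1)) = Mul(-597, Pow(-214, -1)) = Mul(-597, Rational(-1, 214)) = Rational(597, 214)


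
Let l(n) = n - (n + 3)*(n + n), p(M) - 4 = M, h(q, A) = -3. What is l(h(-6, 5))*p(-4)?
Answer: 0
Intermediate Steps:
p(M) = 4 + M
l(n) = n - 2*n*(3 + n) (l(n) = n - (3 + n)*2*n = n - 2*n*(3 + n))
l(h(-6, 5))*p(-4) = (-1*(-3)*(5 + 2*(-3)))*(4 - 4) = -1*(-3)*(5 - 6)*0 = -1*(-3)*(-1)*0 = -3*0 = 0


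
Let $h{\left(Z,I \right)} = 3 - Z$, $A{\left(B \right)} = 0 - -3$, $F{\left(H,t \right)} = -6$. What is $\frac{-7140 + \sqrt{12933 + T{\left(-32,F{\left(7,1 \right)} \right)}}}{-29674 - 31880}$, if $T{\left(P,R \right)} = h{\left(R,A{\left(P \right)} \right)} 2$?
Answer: $\frac{1190}{10259} - \frac{\sqrt{1439}}{20518} \approx 0.11415$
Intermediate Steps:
$A{\left(B \right)} = 3$ ($A{\left(B \right)} = 0 + 3 = 3$)
$T{\left(P,R \right)} = 6 - 2 R$ ($T{\left(P,R \right)} = \left(3 - R\right) 2 = 6 - 2 R$)
$\frac{-7140 + \sqrt{12933 + T{\left(-32,F{\left(7,1 \right)} \right)}}}{-29674 - 31880} = \frac{-7140 + \sqrt{12933 + \left(6 - -12\right)}}{-29674 - 31880} = \frac{-7140 + \sqrt{12933 + \left(6 + 12\right)}}{-61554} = \left(-7140 + \sqrt{12933 + 18}\right) \left(- \frac{1}{61554}\right) = \left(-7140 + \sqrt{12951}\right) \left(- \frac{1}{61554}\right) = \left(-7140 + 3 \sqrt{1439}\right) \left(- \frac{1}{61554}\right) = \frac{1190}{10259} - \frac{\sqrt{1439}}{20518}$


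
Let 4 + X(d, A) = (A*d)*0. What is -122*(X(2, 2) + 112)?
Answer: -13176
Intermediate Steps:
X(d, A) = -4 (X(d, A) = -4 + (A*d)*0 = -4 + 0 = -4)
-122*(X(2, 2) + 112) = -122*(-4 + 112) = -122*108 = -13176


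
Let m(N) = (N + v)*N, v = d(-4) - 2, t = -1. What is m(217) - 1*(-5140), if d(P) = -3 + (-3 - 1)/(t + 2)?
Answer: 50276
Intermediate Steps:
d(P) = -7 (d(P) = -3 + (-3 - 1)/(-1 + 2) = -3 - 4/1 = -3 - 4*1 = -3 - 4 = -7)
v = -9 (v = -7 - 2 = -9)
m(N) = N*(-9 + N) (m(N) = (N - 9)*N = (-9 + N)*N = N*(-9 + N))
m(217) - 1*(-5140) = 217*(-9 + 217) - 1*(-5140) = 217*208 + 5140 = 45136 + 5140 = 50276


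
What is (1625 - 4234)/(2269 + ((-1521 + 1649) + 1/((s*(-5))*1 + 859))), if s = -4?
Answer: -2293311/2106964 ≈ -1.0884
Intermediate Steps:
(1625 - 4234)/(2269 + ((-1521 + 1649) + 1/((s*(-5))*1 + 859))) = (1625 - 4234)/(2269 + ((-1521 + 1649) + 1/(-4*(-5)*1 + 859))) = -2609/(2269 + (128 + 1/(20*1 + 859))) = -2609/(2269 + (128 + 1/(20 + 859))) = -2609/(2269 + (128 + 1/879)) = -2609/(2269 + 112513/879) = -2609/2106964/879 = -2609*879/2106964 = -2293311/2106964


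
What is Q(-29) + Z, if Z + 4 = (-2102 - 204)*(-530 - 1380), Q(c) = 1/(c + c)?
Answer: 255458447/58 ≈ 4.4045e+6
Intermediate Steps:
Q(c) = 1/(2*c)
Z = 4404456 (Z = -4 + (-2102 - 204)*(-530 - 1380) = -4 - 2306*(-1910) = -4 + 4404460 = 4404456)
Q(-29) + Z = (1/2)/(-29) + 4404456 = (1/2)*(-1/29) + 4404456 = -1/58 + 4404456 = 255458447/58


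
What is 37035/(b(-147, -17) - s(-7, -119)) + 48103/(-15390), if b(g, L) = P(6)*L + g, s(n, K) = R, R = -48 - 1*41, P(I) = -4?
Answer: 28474381/7695 ≈ 3700.4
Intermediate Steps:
R = -89 (R = -48 - 41 = -89)
s(n, K) = -89
b(g, L) = g - 4*L (b(g, L) = -4*L + g = g - 4*L)
37035/(b(-147, -17) - s(-7, -119)) + 48103/(-15390) = 37035/((-147 - 4*(-17)) - 1*(-89)) + 48103/(-15390) = 37035/((-147 + 68) + 89) + 48103*(-1/15390) = 37035/(-79 + 89) - 48103/15390 = 37035/10 - 48103/15390 = 37035*(⅒) - 48103/15390 = 7407/2 - 48103/15390 = 28474381/7695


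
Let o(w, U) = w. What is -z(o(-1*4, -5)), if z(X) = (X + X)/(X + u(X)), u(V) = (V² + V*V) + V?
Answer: ⅓ ≈ 0.33333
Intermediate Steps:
u(V) = V + 2*V² (u(V) = (V² + V²) + V = 2*V² + V = V + 2*V²)
z(X) = 2*X/(X + X*(1 + 2*X)) (z(X) = (X + X)/(X + X*(1 + 2*X)) = (2*X)/(X + X*(1 + 2*X)) = 2*X/(X + X*(1 + 2*X)))
-z(o(-1*4, -5)) = -1/(1 - 1*4) = -1/(1 - 4) = -1/(-3) = -1*(-⅓) = ⅓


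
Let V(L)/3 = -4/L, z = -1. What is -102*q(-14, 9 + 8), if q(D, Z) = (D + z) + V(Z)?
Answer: 1602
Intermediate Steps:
V(L) = -12/L (V(L) = 3*(-4/L) = -12/L)
q(D, Z) = -1 + D - 12/Z (q(D, Z) = (D - 1) - 12/Z = (-1 + D) - 12/Z = -1 + D - 12/Z)
-102*q(-14, 9 + 8) = -102*(-1 - 14 - 12/(9 + 8)) = -102*(-1 - 14 - 12/17) = -102*(-267/17) = 1602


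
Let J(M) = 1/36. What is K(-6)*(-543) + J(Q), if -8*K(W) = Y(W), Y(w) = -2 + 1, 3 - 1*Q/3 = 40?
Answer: -4885/72 ≈ -67.847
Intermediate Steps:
Q = -111 (Q = 9 - 3*40 = 9 - 120 = -111)
Y(w) = -1
K(W) = ⅛ (K(W) = -⅛*(-1) = ⅛)
J(M) = 1/36
K(-6)*(-543) + J(Q) = (⅛)*(-543) + 1/36 = -543/8 + 1/36 = -4885/72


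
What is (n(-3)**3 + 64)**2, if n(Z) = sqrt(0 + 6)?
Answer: 4312 + 768*sqrt(6) ≈ 6193.2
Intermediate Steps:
n(Z) = sqrt(6)
(n(-3)**3 + 64)**2 = ((sqrt(6))**3 + 64)**2 = (6*sqrt(6) + 64)**2 = (64 + 6*sqrt(6))**2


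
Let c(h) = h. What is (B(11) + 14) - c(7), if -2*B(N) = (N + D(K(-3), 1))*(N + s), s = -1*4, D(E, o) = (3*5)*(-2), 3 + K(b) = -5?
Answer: 147/2 ≈ 73.500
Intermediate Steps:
K(b) = -8 (K(b) = -3 - 5 = -8)
D(E, o) = -30 (D(E, o) = 15*(-2) = -30)
s = -4
B(N) = -(-30 + N)*(-4 + N)/2 (B(N) = -(N - 30)*(N - 4)/2 = -(-30 + N)*(-4 + N)/2)
(B(11) + 14) - c(7) = ((-60 + 17*11 - 1/2*11**2) + 14) - 1*7 = ((-60 + 187 - 1/2*121) + 14) - 7 = ((-60 + 187 - 121/2) + 14) - 7 = (133/2 + 14) - 7 = 161/2 - 7 = 147/2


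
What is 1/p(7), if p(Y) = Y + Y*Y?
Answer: 1/56 ≈ 0.017857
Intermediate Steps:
p(Y) = Y + Y²
1/p(7) = 1/(7*(1 + 7)) = 1/(7*8) = 1/56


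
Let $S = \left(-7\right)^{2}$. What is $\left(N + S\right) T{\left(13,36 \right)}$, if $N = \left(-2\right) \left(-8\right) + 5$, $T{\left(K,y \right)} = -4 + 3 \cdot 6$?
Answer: $980$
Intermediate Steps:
$T{\left(K,y \right)} = 14$ ($T{\left(K,y \right)} = -4 + 18 = 14$)
$S = 49$
$N = 21$ ($N = 16 + 5 = 21$)
$\left(N + S\right) T{\left(13,36 \right)} = \left(21 + 49\right) 14 = 70 \cdot 14 = 980$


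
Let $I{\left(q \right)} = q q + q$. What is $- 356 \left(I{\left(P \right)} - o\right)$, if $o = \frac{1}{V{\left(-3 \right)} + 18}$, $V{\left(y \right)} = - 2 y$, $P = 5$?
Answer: $- \frac{63991}{6} \approx -10665.0$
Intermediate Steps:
$o = \frac{1}{24}$ ($o = \frac{1}{\left(-2\right) \left(-3\right) + 18} = \frac{1}{6 + 18} = \frac{1}{24} \approx 0.041667$)
$I{\left(q \right)} = q + q^{2}$ ($I{\left(q \right)} = q^{2} + q = q + q^{2}$)
$- 356 \left(I{\left(P \right)} - o\right) = - 356 \left(5 \left(1 + 5\right) - \frac{1}{24}\right) = - 356 \left(5 \cdot 6 - \frac{1}{24}\right) = - 356 \left(30 - \frac{1}{24}\right) = \left(-356\right) \frac{719}{24} = - \frac{63991}{6}$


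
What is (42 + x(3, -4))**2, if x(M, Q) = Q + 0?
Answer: 1444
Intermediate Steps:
x(M, Q) = Q
(42 + x(3, -4))**2 = (42 - 4)**2 = 38**2 = 1444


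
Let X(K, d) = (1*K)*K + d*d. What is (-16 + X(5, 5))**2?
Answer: 1156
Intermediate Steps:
X(K, d) = K**2 + d**2 (X(K, d) = K*K + d**2 = K**2 + d**2)
(-16 + X(5, 5))**2 = (-16 + (5**2 + 5**2))**2 = (-16 + (25 + 25))**2 = (-16 + 50)**2 = 34**2 = 1156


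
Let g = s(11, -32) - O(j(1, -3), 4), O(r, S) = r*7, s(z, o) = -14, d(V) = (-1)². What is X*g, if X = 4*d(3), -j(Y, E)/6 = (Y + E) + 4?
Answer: 280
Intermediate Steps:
j(Y, E) = -24 - 6*E - 6*Y (j(Y, E) = -6*((Y + E) + 4) = -6*((E + Y) + 4) = -6*(4 + E + Y) = -24 - 6*E - 6*Y)
d(V) = 1
O(r, S) = 7*r
g = 70 (g = -14 - 7*(-24 - 6*(-3) - 6*1) = -14 - 7*(-24 + 18 - 6) = -14 - 7*(-12) = -14 - 1*(-84) = -14 + 84 = 70)
X = 4 (X = 4*1 = 4)
X*g = 4*70 = 280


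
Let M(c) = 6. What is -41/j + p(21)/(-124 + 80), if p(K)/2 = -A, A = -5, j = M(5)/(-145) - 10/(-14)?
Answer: -918945/15026 ≈ -61.157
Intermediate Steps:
j = 683/1015 (j = 6/(-145) - 10/(-14) = 6*(-1/145) - 10*(-1/14) = -6/145 + 5/7 = 683/1015 ≈ 0.67291)
p(K) = 10 (p(K) = 2*(-1*(-5)) = 2*5 = 10)
-41/j + p(21)/(-124 + 80) = -41/683/1015 + 10/(-124 + 80) = -41*1015/683 + 10/(-44) = -41615/683 + 10*(-1/44) = -41615/683 - 5/22 = -918945/15026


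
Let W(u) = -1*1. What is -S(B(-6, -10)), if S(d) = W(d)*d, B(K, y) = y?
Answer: -10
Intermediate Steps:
W(u) = -1
S(d) = -d
-S(B(-6, -10)) = -(-1)*(-10) = -1*10 = -10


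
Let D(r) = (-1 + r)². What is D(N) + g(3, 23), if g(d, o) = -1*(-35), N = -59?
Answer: 3635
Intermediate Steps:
g(d, o) = 35
D(N) + g(3, 23) = (-1 - 59)² + 35 = (-60)² + 35 = 3600 + 35 = 3635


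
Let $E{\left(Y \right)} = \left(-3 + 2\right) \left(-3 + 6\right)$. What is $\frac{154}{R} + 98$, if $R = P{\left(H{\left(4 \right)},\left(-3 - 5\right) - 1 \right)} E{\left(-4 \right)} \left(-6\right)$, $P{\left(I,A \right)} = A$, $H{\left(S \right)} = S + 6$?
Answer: $\frac{7861}{81} \approx 97.049$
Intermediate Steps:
$E{\left(Y \right)} = -3$ ($E{\left(Y \right)} = \left(-1\right) 3 = -3$)
$H{\left(S \right)} = 6 + S$
$R = -162$ ($R = \left(\left(-3 - 5\right) - 1\right) \left(-3\right) \left(-6\right) = \left(-8 - 1\right) \left(-3\right) \left(-6\right) = \left(-9\right) \left(-3\right) \left(-6\right) = 27 \left(-6\right) = -162$)
$\frac{154}{R} + 98 = \frac{154}{-162} + 98 = 154 \left(- \frac{1}{162}\right) + 98 = - \frac{77}{81} + 98 = \frac{7861}{81}$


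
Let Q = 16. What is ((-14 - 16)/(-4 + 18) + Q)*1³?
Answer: 97/7 ≈ 13.857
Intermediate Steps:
((-14 - 16)/(-4 + 18) + Q)*1³ = ((-14 - 16)/(-4 + 18) + 16)*1³ = (-30/14 + 16)*1 = (-30*1/14 + 16)*1 = (-15/7 + 16)*1 = (97/7)*1 = 97/7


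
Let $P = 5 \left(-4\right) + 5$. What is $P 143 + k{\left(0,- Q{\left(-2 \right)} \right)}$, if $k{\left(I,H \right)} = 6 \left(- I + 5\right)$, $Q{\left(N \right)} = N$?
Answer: $-2115$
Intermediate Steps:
$P = -15$ ($P = -20 + 5 = -15$)
$k{\left(I,H \right)} = 30 - 6 I$ ($k{\left(I,H \right)} = 6 \left(5 - I\right) = 30 - 6 I$)
$P 143 + k{\left(0,- Q{\left(-2 \right)} \right)} = \left(-15\right) 143 + \left(30 - 0\right) = -2145 + \left(30 + 0\right) = -2145 + 30 = -2115$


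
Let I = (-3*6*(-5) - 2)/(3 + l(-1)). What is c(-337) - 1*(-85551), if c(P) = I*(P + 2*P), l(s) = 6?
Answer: 226997/3 ≈ 75666.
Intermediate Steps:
I = 88/9 (I = (-3*6*(-5) - 2)/(3 + 6) = (-18*(-5) - 2)/9 = (90 - 2)*(⅑) = 88*(⅑) = 88/9 ≈ 9.7778)
c(P) = 88*P/3 (c(P) = 88*(P + 2*P)/9 = 88*(3*P)/9 = 88*P/3)
c(-337) - 1*(-85551) = (88/3)*(-337) - 1*(-85551) = -29656/3 + 85551 = 226997/3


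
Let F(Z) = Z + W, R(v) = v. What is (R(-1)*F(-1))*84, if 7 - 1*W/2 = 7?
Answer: 84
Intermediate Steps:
W = 0 (W = 14 - 2*7 = 14 - 14 = 0)
F(Z) = Z (F(Z) = Z + 0 = Z)
(R(-1)*F(-1))*84 = -1*(-1)*84 = 1*84 = 84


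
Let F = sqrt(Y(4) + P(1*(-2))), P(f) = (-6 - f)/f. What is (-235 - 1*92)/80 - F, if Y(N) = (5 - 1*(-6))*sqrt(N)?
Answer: -327/80 - 2*sqrt(6) ≈ -8.9865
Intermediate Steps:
P(f) = (-6 - f)/f
Y(N) = 11*sqrt(N) (Y(N) = (5 + 6)*sqrt(N) = 11*sqrt(N))
F = 2*sqrt(6) (F = sqrt(11*sqrt(4) + (-6 - (-2))/((1*(-2)))) = sqrt(11*2 + (-6 - 1*(-2))/(-2)) = sqrt(22 - (-6 + 2)/2) = sqrt(22 - 1/2*(-4)) = sqrt(22 + 2) = sqrt(24) = 2*sqrt(6) ≈ 4.8990)
(-235 - 1*92)/80 - F = (-235 - 1*92)/80 - 2*sqrt(6) = (-235 - 92)*(1/80) - 2*sqrt(6) = -327*1/80 - 2*sqrt(6) = -327/80 - 2*sqrt(6)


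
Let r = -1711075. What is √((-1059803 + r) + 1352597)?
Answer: I*√1418281 ≈ 1190.9*I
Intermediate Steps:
√((-1059803 + r) + 1352597) = √((-1059803 - 1711075) + 1352597) = √(-2770878 + 1352597) = √(-1418281) = I*√1418281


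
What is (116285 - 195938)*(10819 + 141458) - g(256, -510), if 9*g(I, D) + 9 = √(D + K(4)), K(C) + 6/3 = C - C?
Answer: -12129319880 - 16*I*√2/9 ≈ -1.2129e+10 - 2.5142*I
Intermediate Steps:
K(C) = -2 (K(C) = -2 + (C - C) = -2 + 0 = -2)
g(I, D) = -1 + √(-2 + D)/9 (g(I, D) = -1 + √(D - 2)/9 = -1 + √(-2 + D)/9)
(116285 - 195938)*(10819 + 141458) - g(256, -510) = (116285 - 195938)*(10819 + 141458) - (-1 + √(-2 - 510)/9) = -79653*152277 - (-1 + √(-512)/9) = -12129319881 - (-1 + (16*I*√2)/9) = -12129319881 - (-1 + 16*I*√2/9) = -12129319881 + (1 - 16*I*√2/9) = -12129319880 - 16*I*√2/9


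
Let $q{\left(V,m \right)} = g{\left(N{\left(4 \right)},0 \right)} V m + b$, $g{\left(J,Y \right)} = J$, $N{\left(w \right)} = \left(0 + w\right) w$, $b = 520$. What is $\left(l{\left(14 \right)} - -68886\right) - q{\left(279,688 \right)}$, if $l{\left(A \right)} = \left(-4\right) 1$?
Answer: $-3002870$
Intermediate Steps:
$N{\left(w \right)} = w^{2}$ ($N{\left(w \right)} = w w = w^{2}$)
$l{\left(A \right)} = -4$
$q{\left(V,m \right)} = 520 + 16 V m$ ($q{\left(V,m \right)} = 4^{2} V m + 520 = 16 V m + 520 = 520 + 16 V m$)
$\left(l{\left(14 \right)} - -68886\right) - q{\left(279,688 \right)} = \left(-4 - -68886\right) - \left(520 + 16 \cdot 279 \cdot 688\right) = \left(-4 + 68886\right) - \left(520 + 3071232\right) = 68882 - 3071752 = -3002870$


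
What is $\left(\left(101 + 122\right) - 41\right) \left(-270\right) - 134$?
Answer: $-49274$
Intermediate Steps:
$\left(\left(101 + 122\right) - 41\right) \left(-270\right) - 134 = \left(223 - 41\right) \left(-270\right) - 134 = 182 \left(-270\right) - 134 = -49140 - 134 = -49274$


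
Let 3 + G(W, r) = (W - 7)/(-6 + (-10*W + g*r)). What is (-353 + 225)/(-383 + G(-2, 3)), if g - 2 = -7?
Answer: 128/377 ≈ 0.33952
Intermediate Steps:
g = -5 (g = 2 - 7 = -5)
G(W, r) = -3 + (-7 + W)/(-6 - 10*W - 5*r) (G(W, r) = -3 + (W - 7)/(-6 + (-10*W - 5*r)) = -3 + (-7 + W)/(-6 - 10*W - 5*r))
(-353 + 225)/(-383 + G(-2, 3)) = (-353 + 225)/(-383 + (-11 - 31*(-2) - 15*3)/(6 + 5*3 + 10*(-2))) = -128/(-383 + (-11 + 62 - 45)/(6 + 15 - 20)) = -128/(-383 + 6/1) = -128/(-383 + 1*6) = -128/(-383 + 6) = -128/(-377) = -128*(-1/377) = 128/377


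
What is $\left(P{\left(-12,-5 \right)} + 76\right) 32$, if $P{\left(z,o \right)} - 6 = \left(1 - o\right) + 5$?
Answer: $2976$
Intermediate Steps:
$P{\left(z,o \right)} = 12 - o$ ($P{\left(z,o \right)} = 6 + \left(\left(1 - o\right) + 5\right) = 6 - \left(-6 + o\right) = 12 - o$)
$\left(P{\left(-12,-5 \right)} + 76\right) 32 = \left(\left(12 - -5\right) + 76\right) 32 = \left(\left(12 + 5\right) + 76\right) 32 = \left(17 + 76\right) 32 = 93 \cdot 32 = 2976$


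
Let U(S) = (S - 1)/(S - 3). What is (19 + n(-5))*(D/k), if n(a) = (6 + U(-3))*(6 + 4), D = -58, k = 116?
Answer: -257/6 ≈ -42.833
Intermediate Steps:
U(S) = (-1 + S)/(-3 + S)
n(a) = 200/3 (n(a) = (6 + (-1 - 3)/(-3 - 3))*(6 + 4) = (6 - 4/(-6))*10 = (6 - 1/6*(-4))*10 = (6 + 2/3)*10 = (20/3)*10 = 200/3)
(19 + n(-5))*(D/k) = (19 + 200/3)*(-58/116) = 257*(-58*1/116)/3 = (257/3)*(-1/2) = -257/6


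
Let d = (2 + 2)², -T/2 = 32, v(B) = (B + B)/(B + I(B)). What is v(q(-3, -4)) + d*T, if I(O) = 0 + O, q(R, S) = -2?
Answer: -1023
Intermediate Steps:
I(O) = O
v(B) = 1 (v(B) = (B + B)/(B + B) = (2*B)/((2*B)) = (2*B)*(1/(2*B)) = 1)
T = -64 (T = -2*32 = -64)
d = 16 (d = 4² = 16)
v(q(-3, -4)) + d*T = 1 + 16*(-64) = 1 - 1024 = -1023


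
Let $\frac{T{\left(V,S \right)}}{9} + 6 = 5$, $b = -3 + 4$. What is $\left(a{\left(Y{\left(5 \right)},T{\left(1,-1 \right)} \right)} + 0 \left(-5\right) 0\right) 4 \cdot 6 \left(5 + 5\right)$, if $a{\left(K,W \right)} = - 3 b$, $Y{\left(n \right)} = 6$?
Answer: $-720$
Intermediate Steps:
$b = 1$
$T{\left(V,S \right)} = -9$ ($T{\left(V,S \right)} = -54 + 9 \cdot 5 = -54 + 45 = -9$)
$a{\left(K,W \right)} = -3$ ($a{\left(K,W \right)} = \left(-3\right) 1 = -3$)
$\left(a{\left(Y{\left(5 \right)},T{\left(1,-1 \right)} \right)} + 0 \left(-5\right) 0\right) 4 \cdot 6 \left(5 + 5\right) = \left(-3 + 0 \left(-5\right) 0\right) 4 \cdot 6 \left(5 + 5\right) = \left(-3 + 0 \cdot 0\right) 4 \cdot 6 \cdot 10 = \left(-3 + 0\right) 4 \cdot 60 = \left(-3\right) 4 \cdot 60 = \left(-12\right) 60 = -720$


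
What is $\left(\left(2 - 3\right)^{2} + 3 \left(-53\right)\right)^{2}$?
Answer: $24964$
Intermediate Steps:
$\left(\left(2 - 3\right)^{2} + 3 \left(-53\right)\right)^{2} = \left(\left(-1\right)^{2} - 159\right)^{2} = \left(1 - 159\right)^{2} = \left(-158\right)^{2} = 24964$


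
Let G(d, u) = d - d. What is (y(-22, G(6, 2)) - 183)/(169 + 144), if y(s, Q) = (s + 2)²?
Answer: 217/313 ≈ 0.69329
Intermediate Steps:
G(d, u) = 0
y(s, Q) = (2 + s)²
(y(-22, G(6, 2)) - 183)/(169 + 144) = ((2 - 22)² - 183)/(169 + 144) = ((-20)² - 183)/313 = (400 - 183)*(1/313) = 217*(1/313) = 217/313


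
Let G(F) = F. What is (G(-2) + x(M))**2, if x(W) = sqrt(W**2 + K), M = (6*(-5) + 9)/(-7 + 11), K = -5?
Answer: 121/16 ≈ 7.5625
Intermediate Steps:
M = -21/4 (M = (-30 + 9)/4 = -21*1/4 = -21/4 ≈ -5.2500)
x(W) = sqrt(-5 + W**2) (x(W) = sqrt(W**2 - 5) = sqrt(-5 + W**2))
(G(-2) + x(M))**2 = (-2 + sqrt(-5 + (-21/4)**2))**2 = (-2 + sqrt(-5 + 441/16))**2 = (-2 + sqrt(361/16))**2 = (-2 + 19/4)**2 = (11/4)**2 = 121/16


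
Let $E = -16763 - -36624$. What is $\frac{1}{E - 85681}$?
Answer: $- \frac{1}{65820} \approx -1.5193 \cdot 10^{-5}$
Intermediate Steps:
$E = 19861$ ($E = -16763 + 36624 = 19861$)
$\frac{1}{E - 85681} = \frac{1}{19861 - 85681} = \frac{1}{-65820} = - \frac{1}{65820}$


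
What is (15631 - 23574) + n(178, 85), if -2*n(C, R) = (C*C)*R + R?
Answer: -2709111/2 ≈ -1.3546e+6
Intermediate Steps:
n(C, R) = -R/2 - R*C²/2 (n(C, R) = -((C*C)*R + R)/2 = -(C²*R + R)/2 = -(R*C² + R)/2 = -(R + R*C²)/2 = -R/2 - R*C²/2)
(15631 - 23574) + n(178, 85) = (15631 - 23574) - ½*85*(1 + 178²) = -7943 - ½*85*(1 + 31684) = -7943 - ½*85*31685 = -7943 - 2693225/2 = -2709111/2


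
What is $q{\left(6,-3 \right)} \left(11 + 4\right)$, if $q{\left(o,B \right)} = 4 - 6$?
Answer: $-30$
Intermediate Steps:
$q{\left(o,B \right)} = -2$ ($q{\left(o,B \right)} = 4 - 6 = -2$)
$q{\left(6,-3 \right)} \left(11 + 4\right) = - 2 \left(11 + 4\right) = \left(-2\right) 15 = -30$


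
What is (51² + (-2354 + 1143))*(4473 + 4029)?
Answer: 11817780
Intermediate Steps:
(51² + (-2354 + 1143))*(4473 + 4029) = (2601 - 1211)*8502 = 1390*8502 = 11817780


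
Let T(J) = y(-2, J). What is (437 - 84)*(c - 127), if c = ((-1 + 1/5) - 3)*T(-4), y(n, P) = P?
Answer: -197327/5 ≈ -39465.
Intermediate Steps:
T(J) = J
c = 76/5 (c = ((-1 + 1/5) - 3)*(-4) = ((-1 + ⅕) - 3)*(-4) = (-⅘ - 3)*(-4) = -19/5*(-4) = 76/5 ≈ 15.200)
(437 - 84)*(c - 127) = (437 - 84)*(76/5 - 127) = 353*(-559/5) = -197327/5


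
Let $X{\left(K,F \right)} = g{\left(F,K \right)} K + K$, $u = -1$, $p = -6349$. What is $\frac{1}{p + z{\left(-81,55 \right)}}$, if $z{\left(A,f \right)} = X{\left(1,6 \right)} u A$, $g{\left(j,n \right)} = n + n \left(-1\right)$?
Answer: $- \frac{1}{6268} \approx -0.00015954$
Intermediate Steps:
$g{\left(j,n \right)} = 0$ ($g{\left(j,n \right)} = n - n = 0$)
$X{\left(K,F \right)} = K$ ($X{\left(K,F \right)} = 0 K + K = 0 + K = K$)
$z{\left(A,f \right)} = - A$ ($z{\left(A,f \right)} = 1 \left(-1\right) A = - A$)
$\frac{1}{p + z{\left(-81,55 \right)}} = \frac{1}{-6349 - -81} = \frac{1}{-6349 + 81} = \frac{1}{-6268} = - \frac{1}{6268}$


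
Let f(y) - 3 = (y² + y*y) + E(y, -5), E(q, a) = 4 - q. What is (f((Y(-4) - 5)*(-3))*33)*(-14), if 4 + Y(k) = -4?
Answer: -1390620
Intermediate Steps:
Y(k) = -8 (Y(k) = -4 - 4 = -8)
f(y) = 7 - y + 2*y² (f(y) = 3 + ((y² + y*y) + (4 - y)) = 3 + ((y² + y²) + (4 - y)) = 3 + (2*y² + (4 - y)) = 3 + (4 - y + 2*y²) = 7 - y + 2*y²)
(f((Y(-4) - 5)*(-3))*33)*(-14) = ((7 - (-8 - 5)*(-3) + 2*((-8 - 5)*(-3))²)*33)*(-14) = ((7 - (-13)*(-3) + 2*(-13*(-3))²)*33)*(-14) = ((7 - 1*39 + 2*39²)*33)*(-14) = ((7 - 39 + 2*1521)*33)*(-14) = ((7 - 39 + 3042)*33)*(-14) = (3010*33)*(-14) = 99330*(-14) = -1390620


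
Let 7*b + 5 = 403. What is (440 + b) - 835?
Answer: -2367/7 ≈ -338.14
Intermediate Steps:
b = 398/7 (b = -5/7 + (⅐)*403 = -5/7 + 403/7 = 398/7 ≈ 56.857)
(440 + b) - 835 = (440 + 398/7) - 835 = 3478/7 - 835 = -2367/7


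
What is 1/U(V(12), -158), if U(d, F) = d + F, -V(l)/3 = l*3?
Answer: -1/266 ≈ -0.0037594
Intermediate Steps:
V(l) = -9*l (V(l) = -3*l*3 = -9*l)
U(d, F) = F + d
1/U(V(12), -158) = 1/(-158 - 9*12) = 1/(-158 - 108) = 1/(-266) = -1/266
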